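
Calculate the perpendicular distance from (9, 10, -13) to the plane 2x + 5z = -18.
d = |2(9) + 0(10) + 5(-13) - (-18)| / √(2² + 0² + 5²) = 29/√29 = 5.385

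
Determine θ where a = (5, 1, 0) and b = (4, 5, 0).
a·b = 25, |a|² = 26, |b|² = 41
cos θ = 25/√1066 ≈ 0.7657
θ ≈ 40.03°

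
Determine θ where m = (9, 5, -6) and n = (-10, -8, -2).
m·n = -118, |m|² = 142, |n|² = 168
cos θ = -118/√23856 ≈ -0.764
θ ≈ 139.8°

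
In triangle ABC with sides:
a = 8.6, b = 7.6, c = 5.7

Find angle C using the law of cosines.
cos(C) = (a² + b² - c²)/(2ab)
cos(C) = (8.6² + 7.6² - 5.7²)/(2·8.6·7.6) = 99.23/130.72 = 0.759103
C = arccos(0.759103) = 40.61°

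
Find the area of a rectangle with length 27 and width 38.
Area = length * width
Area = 27 * 38
Area = 1026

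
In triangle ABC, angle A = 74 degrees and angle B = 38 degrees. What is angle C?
Sum of angles in a triangle = 180 degrees
Third angle = 180 - 74 - 38
Third angle = 68 degrees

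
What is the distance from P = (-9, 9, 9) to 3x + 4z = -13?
d = |3(-9) + 0(9) + 4(9) - (-13)| / √(3² + 0² + 4²) = 22/√25 = 4.4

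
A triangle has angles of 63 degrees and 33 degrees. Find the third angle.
Sum of angles in a triangle = 180 degrees
Third angle = 180 - 63 - 33
Third angle = 84 degrees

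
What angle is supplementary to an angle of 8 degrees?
Supplementary angles sum to 180 degrees.
Other angle = 180 - 8
Other angle = 172 degrees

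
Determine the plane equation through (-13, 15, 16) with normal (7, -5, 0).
d = n·P = (7)(-13) + (-5)(15) + (0)(16) = -166
Plane: 7x - 5y = -166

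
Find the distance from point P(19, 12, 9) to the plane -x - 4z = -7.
d = |(-1)(19) + 0(12) + (-4)(9) - (-7)| / √((-1)² + 0² + (-4)²) = 48/√17 = 11.64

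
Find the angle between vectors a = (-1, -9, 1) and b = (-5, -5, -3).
a·b = 47, |a|² = 83, |b|² = 59
cos θ = 47/√4897 ≈ 0.6716
θ ≈ 47.81°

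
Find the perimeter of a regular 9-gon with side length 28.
Perimeter = number of sides * side length
Perimeter = 9 * 28
Perimeter = 252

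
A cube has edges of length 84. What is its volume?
Volume = s³
Volume = 84³
Volume = 592704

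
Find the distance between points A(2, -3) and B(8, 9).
Using the distance formula: d = sqrt((x₂-x₁)² + (y₂-y₁)²)
dx = 8 - 2 = 6
dy = 9 - (-3) = 12
d = sqrt(6² + 12²) = sqrt(36 + 144) = sqrt(180) = 13.42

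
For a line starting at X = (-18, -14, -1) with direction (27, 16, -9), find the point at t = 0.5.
P(0.5) = (-18 + 27(0.5), -14 + 16(0.5), -1 + (-9)(0.5)) = (-4.5, -6, -5.5)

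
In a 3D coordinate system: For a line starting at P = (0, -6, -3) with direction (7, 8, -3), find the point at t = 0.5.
P(0.5) = (0 + 7(0.5), -6 + 8(0.5), -3 + (-3)(0.5)) = (3.5, -2, -4.5)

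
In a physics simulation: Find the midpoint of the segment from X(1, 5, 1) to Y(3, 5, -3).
Midpoint = ((1+3)/2, (5+5)/2, (1-3)/2) = (2, 5, -1)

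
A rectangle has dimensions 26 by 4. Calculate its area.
Area = length * width
Area = 26 * 4
Area = 104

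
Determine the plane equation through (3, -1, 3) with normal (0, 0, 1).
d = n·P = (0)(3) + (0)(-1) + (1)(3) = 3
Plane: z = 3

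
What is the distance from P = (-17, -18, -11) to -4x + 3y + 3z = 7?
d = |(-4)(-17) + 3(-18) + 3(-11) - (7)| / √((-4)² + 3² + 3²) = 26/√34 = 4.459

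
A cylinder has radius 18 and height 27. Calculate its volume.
Volume = pi * r² * h
Volume = pi * 18² * 27
Volume = pi * 324 * 27
Volume = pi * 8748
Volume = 27482.65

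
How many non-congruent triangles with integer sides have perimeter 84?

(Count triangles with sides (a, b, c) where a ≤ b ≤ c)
With a ≤ b ≤ c and a + b + c = 84, the triangle inequality a + b > c gives c < 84/2, so c ≤ 41.
Iterate a from 1 to ⌊p/3⌋ = 28; for each a, b ranges from a to ⌊(p−a)/2⌋ with c = p − a − b, keeping only c ≥ b.
Triples: (2, 41, 41), (3, 40, 41), (4, 39, 41), …
Count = 147 triangles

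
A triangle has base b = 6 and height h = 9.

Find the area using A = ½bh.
A = ½·6·9 = 27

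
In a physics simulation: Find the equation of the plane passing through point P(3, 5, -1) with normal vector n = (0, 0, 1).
d = n·P = (0)(3) + (0)(5) + (1)(-1) = -1
Plane: z = -1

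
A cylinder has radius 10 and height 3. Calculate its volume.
Volume = pi * r² * h
Volume = pi * 10² * 3
Volume = pi * 100 * 3
Volume = pi * 300
Volume = 942.48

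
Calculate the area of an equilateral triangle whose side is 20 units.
Area = (sqrt(3)/4) * s²
Area = (sqrt(3)/4) * 20²
Area = (sqrt(3)/4) * 400
Area = 173.21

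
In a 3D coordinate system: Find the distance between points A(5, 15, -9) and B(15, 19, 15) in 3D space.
d = √[(10)² + (4)² + (24)²] = √692 = 26.31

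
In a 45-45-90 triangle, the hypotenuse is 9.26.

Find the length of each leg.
In a 45-45-90 triangle, hypotenuse = leg·√2  →  leg = hypotenuse/√2
leg = 9.26/√2 = 6.548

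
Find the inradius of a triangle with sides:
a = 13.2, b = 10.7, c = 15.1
s = (a+b+c)/2 = (13.2+10.7+15.1)/2 = 19.5
Area = √(s(s-a)(s-b)(s-c)) = √(19.5·6.3·8.8·4.4) = 68.9692
r = Area/s = 68.9692/19.5 = 3.537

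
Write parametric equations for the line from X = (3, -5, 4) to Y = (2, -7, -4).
Direction vector d = Y - X = (-1, -2, -8)
x = 3 - t, y = -5 - 2t, z = 4 - 8t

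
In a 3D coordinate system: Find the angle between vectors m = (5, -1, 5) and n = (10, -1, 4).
m·n = 71, |m|² = 51, |n|² = 117
cos θ = 71/√5967 ≈ 0.9191
θ ≈ 23.2°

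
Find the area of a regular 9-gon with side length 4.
For a regular 9-gon with side length s = 4:
Apothem a = s / (2*tan(pi/9)) = 4 / (2*tan(pi/9)) ≈ 5.495
Perimeter P = 9 * 4 = 36
Area = (1/2) * P * a = (1/2) * 36 * 5.495 = 98.91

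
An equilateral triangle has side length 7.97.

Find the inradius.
For an equilateral triangle, r = s/(2√3) where s is the side.
r = 7.97/(2√3) = 7.97/3.464102 = 2.301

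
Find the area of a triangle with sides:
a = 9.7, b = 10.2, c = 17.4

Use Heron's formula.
s = (a+b+c)/2 = (9.7+10.2+17.4)/2 = 18.65
A = √(s(s-a)(s-b)(s-c)) = √(18.65·8.95·8.45·1.25)
A = √1763.07 = 41.99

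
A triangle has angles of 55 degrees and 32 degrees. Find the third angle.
Sum of angles in a triangle = 180 degrees
Third angle = 180 - 55 - 32
Third angle = 93 degrees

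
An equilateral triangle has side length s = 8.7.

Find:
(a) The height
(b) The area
(a) Height h = s·√3/2 = 8.7·√3/2 = 7.534
(b) Area = (√3/4)·s² = (√3/4)·8.7² = (√3/4)·75.69 = 32.77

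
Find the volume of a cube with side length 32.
Volume = s³
Volume = 32³
Volume = 32768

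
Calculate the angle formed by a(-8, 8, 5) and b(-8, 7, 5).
a·b = 145, |a|² = 153, |b|² = 138
cos θ = 145/√21114 ≈ 0.9979
θ ≈ 3.723°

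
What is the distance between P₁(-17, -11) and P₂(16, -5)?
Using the distance formula: d = sqrt((x₂-x₁)² + (y₂-y₁)²)
dx = 16 - (-17) = 33
dy = (-5) - (-11) = 6
d = sqrt(33² + 6²) = sqrt(1089 + 36) = sqrt(1125) = 33.54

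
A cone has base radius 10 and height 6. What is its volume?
Volume = (1/3) * pi * r² * h
Volume = (1/3) * pi * 10² * 6
Volume = (1/3) * pi * 100 * 6
Volume = (1/3) * pi * 600
Volume = 628.32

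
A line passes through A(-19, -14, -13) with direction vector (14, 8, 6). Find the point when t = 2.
P(2) = (-19 + 14(2), -14 + 8(2), -13 + 6(2)) = (9, 2, -1)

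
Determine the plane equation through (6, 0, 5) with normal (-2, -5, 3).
d = n·P = (-2)(6) + (-5)(0) + (3)(5) = 3
Plane: -2x - 5y + 3z = 3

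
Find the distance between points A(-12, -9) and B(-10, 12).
Using the distance formula: d = sqrt((x₂-x₁)² + (y₂-y₁)²)
dx = (-10) - (-12) = 2
dy = 12 - (-9) = 21
d = sqrt(2² + 21²) = sqrt(4 + 441) = sqrt(445) = 21.10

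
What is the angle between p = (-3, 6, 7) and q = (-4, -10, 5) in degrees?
p·q = -13, |p|² = 94, |q|² = 141
cos θ = -13/√13254 ≈ -0.1129
θ ≈ 96.48°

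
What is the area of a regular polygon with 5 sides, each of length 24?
For a regular 5-gon with side length s = 24:
Apothem a = s / (2*tan(pi/5)) = 24 / (2*tan(pi/5)) ≈ 16.51658
Perimeter P = 5 * 24 = 120
Area = (1/2) * P * a = (1/2) * 120 * 16.51658 = 990.99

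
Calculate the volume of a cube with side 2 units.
Volume = s³
Volume = 2³
Volume = 8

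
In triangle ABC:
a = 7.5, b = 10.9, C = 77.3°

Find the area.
Using A = ½ab·sin(C):
A = ½·7.5·10.9·sin(77.3°) = ½·81.75·0.975535 = 39.87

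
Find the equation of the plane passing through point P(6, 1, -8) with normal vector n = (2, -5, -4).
d = n·P = (2)(6) + (-5)(1) + (-4)(-8) = 39
Plane: 2x - 5y - 4z = 39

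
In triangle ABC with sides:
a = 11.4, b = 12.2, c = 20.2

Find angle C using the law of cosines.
cos(C) = (a² + b² - c²)/(2ab)
cos(C) = (11.4² + 12.2² - 20.2²)/(2·11.4·12.2) = -129.24/278.16 = -0.464625
C = arccos(-0.464625) = 117.7°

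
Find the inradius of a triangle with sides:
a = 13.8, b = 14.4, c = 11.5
s = (a+b+c)/2 = (13.8+14.4+11.5)/2 = 19.85
Area = √(s(s-a)(s-b)(s-c)) = √(19.85·6.05·5.45·8.35) = 73.9264
r = Area/s = 73.9264/19.85 = 3.724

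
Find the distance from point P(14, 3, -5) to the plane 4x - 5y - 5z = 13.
d = |4(14) + (-5)(3) + (-5)(-5) - (13)| / √(4² + (-5)² + (-5)²) = 53/√66 = 6.524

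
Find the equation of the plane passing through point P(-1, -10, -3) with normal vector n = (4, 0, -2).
d = n·P = (4)(-1) + (0)(-10) + (-2)(-3) = 2
Plane: 4x - 2z = 2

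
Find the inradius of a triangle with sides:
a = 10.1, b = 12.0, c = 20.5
s = (a+b+c)/2 = (10.1+12.0+20.5)/2 = 21.3
Area = √(s(s-a)(s-b)(s-c)) = √(21.3·11.2·9.3·0.8) = 42.1294
r = Area/s = 42.1294/21.3 = 1.978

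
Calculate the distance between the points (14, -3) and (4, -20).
Using the distance formula: d = sqrt((x₂-x₁)² + (y₂-y₁)²)
dx = 4 - 14 = -10
dy = (-20) - (-3) = -17
d = sqrt((-10)² + (-17)²) = sqrt(100 + 289) = sqrt(389) = 19.72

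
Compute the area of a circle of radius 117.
Area = pi * r²
Area = pi * 117²
Area = pi * 13689
Area = 43005.26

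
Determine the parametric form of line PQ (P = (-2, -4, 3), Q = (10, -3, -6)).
Direction vector d = Q - P = (12, 1, -9)
x = -2 + 12t, y = -4 + t, z = 3 - 9t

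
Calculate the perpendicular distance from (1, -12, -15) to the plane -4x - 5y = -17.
d = |(-4)(1) + (-5)(-12) + 0(-15) - (-17)| / √((-4)² + (-5)² + 0²) = 73/√41 = 11.4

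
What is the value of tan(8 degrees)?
tan(8 degrees) = 0.1405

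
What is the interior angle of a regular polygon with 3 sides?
Interior angle of a regular n-gon = (n-2)*180/n
Interior angle = (3-2)*180/3
Interior angle = 1*180/3
Interior angle = 180/3
Interior angle = 60 degrees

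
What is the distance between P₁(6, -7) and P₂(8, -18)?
Using the distance formula: d = sqrt((x₂-x₁)² + (y₂-y₁)²)
dx = 8 - 6 = 2
dy = (-18) - (-7) = -11
d = sqrt(2² + (-11)²) = sqrt(4 + 121) = sqrt(125) = 11.18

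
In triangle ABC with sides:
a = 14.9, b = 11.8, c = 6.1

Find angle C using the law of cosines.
cos(C) = (a² + b² - c²)/(2ab)
cos(C) = (14.9² + 11.8² - 6.1²)/(2·14.9·11.8) = 324.04/351.64 = 0.921511
C = arccos(0.921511) = 22.85°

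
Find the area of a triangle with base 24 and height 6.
Area = (1/2) * base * height
Area = (1/2) * 24 * 6
Area = 72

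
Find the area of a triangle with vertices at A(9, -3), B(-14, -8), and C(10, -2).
Using the coordinate formula: Area = (1/2)|x₁(y₂-y₃) + x₂(y₃-y₁) + x₃(y₁-y₂)|
Area = (1/2)|9((-8)-(-2)) + (-14)((-2)-(-3)) + 10((-3)-(-8))|
Area = (1/2)|9*(-6) + (-14)*1 + 10*5|
Area = (1/2)|(-54) + (-14) + 50|
Area = (1/2)*18 = 9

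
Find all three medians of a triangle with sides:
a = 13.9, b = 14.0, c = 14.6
Using m_x = ½√(2y² + 2z² - x²):
m_a = ½√(2·14.0² + 2·14.6² - 13.9²) = ½√625.11 = 12.5
m_b = ½√(2·13.9² + 2·14.6² - 14.0²) = ½√616.74 = 12.42
m_c = ½√(2·13.9² + 2·14.0² - 14.6²) = ½√565.26 = 11.89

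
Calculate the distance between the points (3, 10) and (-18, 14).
Using the distance formula: d = sqrt((x₂-x₁)² + (y₂-y₁)²)
dx = (-18) - 3 = -21
dy = 14 - 10 = 4
d = sqrt((-21)² + 4²) = sqrt(441 + 16) = sqrt(457) = 21.38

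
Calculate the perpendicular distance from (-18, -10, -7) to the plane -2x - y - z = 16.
d = |(-2)(-18) + (-1)(-10) + (-1)(-7) - (16)| / √((-2)² + (-1)² + (-1)²) = 37/√6 = 15.11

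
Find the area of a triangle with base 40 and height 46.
Area = (1/2) * base * height
Area = (1/2) * 40 * 46
Area = 920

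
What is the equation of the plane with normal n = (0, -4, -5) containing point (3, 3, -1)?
d = n·P = (0)(3) + (-4)(3) + (-5)(-1) = -7
Plane: -4y - 5z = -7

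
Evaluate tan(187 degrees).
tan(187 degrees) = 0.1228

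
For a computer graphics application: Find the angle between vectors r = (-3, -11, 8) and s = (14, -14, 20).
r·s = 272, |r|² = 194, |s|² = 792
cos θ = 272/√153648 ≈ 0.6939
θ ≈ 46.06°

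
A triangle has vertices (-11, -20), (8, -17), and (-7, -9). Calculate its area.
Using the coordinate formula: Area = (1/2)|x₁(y₂-y₃) + x₂(y₃-y₁) + x₃(y₁-y₂)|
Area = (1/2)|(-11)((-17)-(-9)) + 8((-9)-(-20)) + (-7)((-20)-(-17))|
Area = (1/2)|(-11)*(-8) + 8*11 + (-7)*(-3)|
Area = (1/2)|88 + 88 + 21|
Area = (1/2)*197 = 98.50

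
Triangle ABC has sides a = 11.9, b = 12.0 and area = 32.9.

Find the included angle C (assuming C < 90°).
Area = ½ab·sin(C)  →  sin(C) = 2·Area/(ab)
sin(C) = 2·32.9/(11.9·12.0) = 0.460784
C = arcsin(0.460784) = 27.44°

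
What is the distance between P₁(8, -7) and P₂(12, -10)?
Using the distance formula: d = sqrt((x₂-x₁)² + (y₂-y₁)²)
dx = 12 - 8 = 4
dy = (-10) - (-7) = -3
d = sqrt(4² + (-3)²) = sqrt(16 + 9) = sqrt(25) = 5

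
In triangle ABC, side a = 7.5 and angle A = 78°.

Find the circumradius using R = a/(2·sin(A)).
R = a/(2·sin(A)) = 7.5/(2·sin(78°))
R = 7.5/(2·0.978148) = 7.5/1.956295 = 3.834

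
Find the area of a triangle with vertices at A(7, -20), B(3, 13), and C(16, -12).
Using the coordinate formula: Area = (1/2)|x₁(y₂-y₃) + x₂(y₃-y₁) + x₃(y₁-y₂)|
Area = (1/2)|7(13-(-12)) + 3((-12)-(-20)) + 16((-20)-13)|
Area = (1/2)|7*25 + 3*8 + 16*(-33)|
Area = (1/2)|175 + 24 + (-528)|
Area = (1/2)*329 = 164.50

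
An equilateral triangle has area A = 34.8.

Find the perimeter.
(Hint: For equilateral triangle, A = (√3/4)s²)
A = (√3/4)s²  →  s² = 4A/√3 = 4·34.8/√3 = 80.3672
s = 8.96477
Perimeter = 3s = 26.89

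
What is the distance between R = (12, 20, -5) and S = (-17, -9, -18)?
d = √[(-29)² + (-29)² + (-13)²] = √1851 = 43.02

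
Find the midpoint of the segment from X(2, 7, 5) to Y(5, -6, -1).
Midpoint = ((2+5)/2, (7-6)/2, (5-1)/2) = (3.5, 0.5, 2)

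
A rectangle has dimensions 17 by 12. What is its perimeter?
Perimeter = 2 * (length + width)
Perimeter = 2 * (17 + 12)
Perimeter = 2 * 29
Perimeter = 58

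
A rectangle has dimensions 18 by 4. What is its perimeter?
Perimeter = 2 * (length + width)
Perimeter = 2 * (18 + 4)
Perimeter = 2 * 22
Perimeter = 44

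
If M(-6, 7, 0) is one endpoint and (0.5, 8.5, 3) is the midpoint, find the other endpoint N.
N = (2×0.5 - (-6), 2×8.5 - 7, 2×3 - 0) = (7, 10, 6)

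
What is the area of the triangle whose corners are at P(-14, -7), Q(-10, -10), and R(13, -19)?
Using the coordinate formula: Area = (1/2)|x₁(y₂-y₃) + x₂(y₃-y₁) + x₃(y₁-y₂)|
Area = (1/2)|(-14)((-10)-(-19)) + (-10)((-19)-(-7)) + 13((-7)-(-10))|
Area = (1/2)|(-14)*9 + (-10)*(-12) + 13*3|
Area = (1/2)|(-126) + 120 + 39|
Area = (1/2)*33 = 16.50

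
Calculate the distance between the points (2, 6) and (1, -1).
Using the distance formula: d = sqrt((x₂-x₁)² + (y₂-y₁)²)
dx = 1 - 2 = -1
dy = (-1) - 6 = -7
d = sqrt((-1)² + (-7)²) = sqrt(1 + 49) = sqrt(50) = 7.07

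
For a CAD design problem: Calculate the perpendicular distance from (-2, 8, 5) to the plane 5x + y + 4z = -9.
d = |5(-2) + 1(8) + 4(5) - (-9)| / √(5² + 1² + 4²) = 27/√42 = 4.166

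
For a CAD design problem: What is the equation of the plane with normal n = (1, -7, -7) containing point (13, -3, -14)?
d = n·P = (1)(13) + (-7)(-3) + (-7)(-14) = 132
Plane: x - 7y - 7z = 132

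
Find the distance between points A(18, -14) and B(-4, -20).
Using the distance formula: d = sqrt((x₂-x₁)² + (y₂-y₁)²)
dx = (-4) - 18 = -22
dy = (-20) - (-14) = -6
d = sqrt((-22)² + (-6)²) = sqrt(484 + 36) = sqrt(520) = 22.80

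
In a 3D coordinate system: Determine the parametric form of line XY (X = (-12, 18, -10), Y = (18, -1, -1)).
Direction vector d = Y - X = (30, -19, 9)
x = -12 + 30t, y = 18 - 19t, z = -10 + 9t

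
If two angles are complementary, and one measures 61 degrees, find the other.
Complementary angles sum to 90 degrees.
Other angle = 90 - 61
Other angle = 29 degrees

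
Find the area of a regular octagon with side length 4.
For a regular 8-gon with side length s = 4:
Apothem a = s / (2*tan(pi/8)) = 4 / (2*tan(pi/8)) ≈ 4.8284
Perimeter P = 8 * 4 = 32
Area = (1/2) * P * a = (1/2) * 32 * 4.8284 = 77.25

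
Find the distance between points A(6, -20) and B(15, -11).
Using the distance formula: d = sqrt((x₂-x₁)² + (y₂-y₁)²)
dx = 15 - 6 = 9
dy = (-11) - (-20) = 9
d = sqrt(9² + 9²) = sqrt(81 + 81) = sqrt(162) = 12.73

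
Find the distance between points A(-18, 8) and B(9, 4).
Using the distance formula: d = sqrt((x₂-x₁)² + (y₂-y₁)²)
dx = 9 - (-18) = 27
dy = 4 - 8 = -4
d = sqrt(27² + (-4)²) = sqrt(729 + 16) = sqrt(745) = 27.29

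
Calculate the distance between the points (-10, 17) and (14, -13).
Using the distance formula: d = sqrt((x₂-x₁)² + (y₂-y₁)²)
dx = 14 - (-10) = 24
dy = (-13) - 17 = -30
d = sqrt(24² + (-30)²) = sqrt(576 + 900) = sqrt(1476) = 38.42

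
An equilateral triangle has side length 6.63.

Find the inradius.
For an equilateral triangle, r = s/(2√3) where s is the side.
r = 6.63/(2√3) = 6.63/3.464102 = 1.914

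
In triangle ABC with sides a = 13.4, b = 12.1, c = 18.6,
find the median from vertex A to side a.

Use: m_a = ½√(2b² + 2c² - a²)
m_a = ½√(2·12.1² + 2·18.6² - 13.4²)
m_a = ½√(292.82 + 691.92 - 179.56) = ½√805.18 = 14.19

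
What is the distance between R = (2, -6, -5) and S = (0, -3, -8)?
d = √[(-2)² + (3)² + (-3)²] = √22 = 4.69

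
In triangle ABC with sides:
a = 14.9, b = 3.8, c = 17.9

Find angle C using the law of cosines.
cos(C) = (a² + b² - c²)/(2ab)
cos(C) = (14.9² + 3.8² - 17.9²)/(2·14.9·3.8) = -83.96/113.24 = -0.741434
C = arccos(-0.741434) = 137.9°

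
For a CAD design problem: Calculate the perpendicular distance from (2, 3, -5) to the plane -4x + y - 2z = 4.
d = |(-4)(2) + 1(3) + (-2)(-5) - (4)| / √((-4)² + 1² + (-2)²) = 1/√21 = 0.2182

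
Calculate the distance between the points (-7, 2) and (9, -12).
Using the distance formula: d = sqrt((x₂-x₁)² + (y₂-y₁)²)
dx = 9 - (-7) = 16
dy = (-12) - 2 = -14
d = sqrt(16² + (-14)²) = sqrt(256 + 196) = sqrt(452) = 21.26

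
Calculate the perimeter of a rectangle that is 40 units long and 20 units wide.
Perimeter = 2 * (length + width)
Perimeter = 2 * (40 + 20)
Perimeter = 2 * 60
Perimeter = 120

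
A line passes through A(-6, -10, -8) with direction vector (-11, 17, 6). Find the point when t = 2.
P(2) = (-6 + (-11)(2), -10 + 17(2), -8 + 6(2)) = (-28, 24, 4)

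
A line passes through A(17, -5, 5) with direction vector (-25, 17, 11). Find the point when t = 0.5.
P(0.5) = (17 + (-25)(0.5), -5 + 17(0.5), 5 + 11(0.5)) = (4.5, 3.5, 10.5)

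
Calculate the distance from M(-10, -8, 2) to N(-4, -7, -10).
d = √[(6)² + (1)² + (-12)²] = √181 = 13.45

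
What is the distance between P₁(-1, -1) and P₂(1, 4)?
Using the distance formula: d = sqrt((x₂-x₁)² + (y₂-y₁)²)
dx = 1 - (-1) = 2
dy = 4 - (-1) = 5
d = sqrt(2² + 5²) = sqrt(4 + 25) = sqrt(29) = 5.39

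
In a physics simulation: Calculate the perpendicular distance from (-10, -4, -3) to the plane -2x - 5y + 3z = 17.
d = |(-2)(-10) + (-5)(-4) + 3(-3) - (17)| / √((-2)² + (-5)² + 3²) = 14/√38 = 2.271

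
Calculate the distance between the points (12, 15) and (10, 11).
Using the distance formula: d = sqrt((x₂-x₁)² + (y₂-y₁)²)
dx = 10 - 12 = -2
dy = 11 - 15 = -4
d = sqrt((-2)² + (-4)²) = sqrt(4 + 16) = sqrt(20) = 4.47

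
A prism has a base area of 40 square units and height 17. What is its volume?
Volume = base area * height
Volume = 40 * 17
Volume = 680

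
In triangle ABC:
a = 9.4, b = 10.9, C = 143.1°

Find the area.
Using A = ½ab·sin(C):
A = ½·9.4·10.9·sin(143.1°) = ½·102.46·0.600420 = 30.76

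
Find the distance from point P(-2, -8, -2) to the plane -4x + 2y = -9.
d = |(-4)(-2) + 2(-8) + 0(-2) - (-9)| / √((-4)² + 2² + 0²) = 1/√20 = 0.2236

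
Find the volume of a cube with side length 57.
Volume = s³
Volume = 57³
Volume = 185193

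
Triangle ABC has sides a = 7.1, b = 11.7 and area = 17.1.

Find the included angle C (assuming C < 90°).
Area = ½ab·sin(C)  →  sin(C) = 2·Area/(ab)
sin(C) = 2·17.1/(7.1·11.7) = 0.411701
C = arcsin(0.411701) = 24.31°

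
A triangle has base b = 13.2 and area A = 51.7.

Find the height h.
A = ½bh  →  h = 2A/b
h = 2·51.7/13.2 = 7.833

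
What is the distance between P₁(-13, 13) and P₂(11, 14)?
Using the distance formula: d = sqrt((x₂-x₁)² + (y₂-y₁)²)
dx = 11 - (-13) = 24
dy = 14 - 13 = 1
d = sqrt(24² + 1²) = sqrt(576 + 1) = sqrt(577) = 24.02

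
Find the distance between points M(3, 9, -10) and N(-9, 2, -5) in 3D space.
d = √[(-12)² + (-7)² + (5)²] = √218 = 14.76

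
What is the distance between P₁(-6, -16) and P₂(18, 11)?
Using the distance formula: d = sqrt((x₂-x₁)² + (y₂-y₁)²)
dx = 18 - (-6) = 24
dy = 11 - (-16) = 27
d = sqrt(24² + 27²) = sqrt(576 + 729) = sqrt(1305) = 36.12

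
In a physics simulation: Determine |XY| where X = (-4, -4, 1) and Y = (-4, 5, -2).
d = √[(0)² + (9)² + (-3)²] = √90 = 9.487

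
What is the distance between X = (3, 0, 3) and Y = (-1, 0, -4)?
d = √[(-4)² + (0)² + (-7)²] = √65 = 8.062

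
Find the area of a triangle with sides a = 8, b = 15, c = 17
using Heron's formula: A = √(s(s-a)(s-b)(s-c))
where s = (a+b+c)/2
s = (8+15+17)/2 = 20
A = √(20·12·5·3) = √3600 = 60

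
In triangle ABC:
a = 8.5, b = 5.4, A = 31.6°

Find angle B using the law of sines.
sin(B)/b = sin(A)/a
sin(B) = b·sin(A)/a = 5.4·sin(31.6°)/8.5 = 0.332885
B = arcsin(0.332885) = 19.44°  (b ≤ a, so B ≤ A and the acute solution is unique)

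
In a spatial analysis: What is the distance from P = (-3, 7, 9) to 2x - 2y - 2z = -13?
d = |2(-3) + (-2)(7) + (-2)(9) - (-13)| / √(2² + (-2)² + (-2)²) = 25/√12 = 7.217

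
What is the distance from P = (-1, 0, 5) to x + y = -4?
d = |1(-1) + 1(0) + 0(5) - (-4)| / √(1² + 1² + 0²) = 3/√2 = 2.121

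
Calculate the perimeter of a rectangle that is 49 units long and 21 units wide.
Perimeter = 2 * (length + width)
Perimeter = 2 * (49 + 21)
Perimeter = 2 * 70
Perimeter = 140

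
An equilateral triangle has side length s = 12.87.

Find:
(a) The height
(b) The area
(a) Height h = s·√3/2 = 12.87·√3/2 = 11.15
(b) Area = (√3/4)·s² = (√3/4)·12.87² = (√3/4)·165.637 = 71.72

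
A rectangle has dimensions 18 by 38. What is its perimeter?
Perimeter = 2 * (length + width)
Perimeter = 2 * (18 + 38)
Perimeter = 2 * 56
Perimeter = 112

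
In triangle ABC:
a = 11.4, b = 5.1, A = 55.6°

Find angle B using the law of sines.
sin(B)/b = sin(A)/a
sin(B) = b·sin(A)/a = 5.1·sin(55.6°)/11.4 = 0.369130
B = arcsin(0.369130) = 21.66°  (b ≤ a, so B ≤ A and the acute solution is unique)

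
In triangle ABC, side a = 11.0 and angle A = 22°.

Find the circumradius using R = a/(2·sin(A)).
R = a/(2·sin(A)) = 11.0/(2·sin(22°))
R = 11.0/(2·0.374607) = 11.0/0.749213 = 14.68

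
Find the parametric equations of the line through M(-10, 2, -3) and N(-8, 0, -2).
Direction vector d = N - M = (2, -2, 1)
x = -10 + 2t, y = 2 - 2t, z = -3 + t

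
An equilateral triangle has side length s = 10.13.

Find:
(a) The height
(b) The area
(a) Height h = s·√3/2 = 10.13·√3/2 = 8.773
(b) Area = (√3/4)·s² = (√3/4)·10.13² = (√3/4)·102.617 = 44.43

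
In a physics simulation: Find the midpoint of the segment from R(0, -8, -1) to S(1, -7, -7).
Midpoint = ((0+1)/2, (-8-7)/2, (-1-7)/2) = (0.5, -7.5, -4)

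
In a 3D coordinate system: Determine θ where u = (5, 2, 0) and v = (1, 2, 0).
u·v = 9, |u|² = 29, |v|² = 5
cos θ = 9/√145 ≈ 0.7474
θ ≈ 41.63°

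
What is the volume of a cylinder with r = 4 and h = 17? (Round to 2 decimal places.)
Volume = pi * r² * h
Volume = pi * 4² * 17
Volume = pi * 16 * 17
Volume = pi * 272
Volume = 854.51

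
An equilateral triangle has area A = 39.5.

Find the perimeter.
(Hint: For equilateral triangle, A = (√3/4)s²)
A = (√3/4)s²  →  s² = 4A/√3 = 4·39.5/√3 = 91.2213
s = 9.55099
Perimeter = 3s = 28.65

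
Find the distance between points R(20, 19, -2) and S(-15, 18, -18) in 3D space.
d = √[(-35)² + (-1)² + (-16)²] = √1482 = 38.5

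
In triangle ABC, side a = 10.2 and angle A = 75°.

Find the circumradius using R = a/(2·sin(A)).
R = a/(2·sin(A)) = 10.2/(2·sin(75°))
R = 10.2/(2·0.965926) = 10.2/1.931852 = 5.28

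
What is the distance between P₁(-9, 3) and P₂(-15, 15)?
Using the distance formula: d = sqrt((x₂-x₁)² + (y₂-y₁)²)
dx = (-15) - (-9) = -6
dy = 15 - 3 = 12
d = sqrt((-6)² + 12²) = sqrt(36 + 144) = sqrt(180) = 13.42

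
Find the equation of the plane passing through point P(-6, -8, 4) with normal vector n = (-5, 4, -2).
d = n·P = (-5)(-6) + (4)(-8) + (-2)(4) = -10
Plane: -5x + 4y - 2z = -10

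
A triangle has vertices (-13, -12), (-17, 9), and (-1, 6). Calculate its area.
Using the coordinate formula: Area = (1/2)|x₁(y₂-y₃) + x₂(y₃-y₁) + x₃(y₁-y₂)|
Area = (1/2)|(-13)(9-6) + (-17)(6-(-12)) + (-1)((-12)-9)|
Area = (1/2)|(-13)*3 + (-17)*18 + (-1)*(-21)|
Area = (1/2)|(-39) + (-306) + 21|
Area = (1/2)*324 = 162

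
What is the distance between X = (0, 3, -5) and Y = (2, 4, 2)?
d = √[(2)² + (1)² + (7)²] = √54 = 7.348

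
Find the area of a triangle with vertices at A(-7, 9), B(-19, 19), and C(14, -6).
Using the coordinate formula: Area = (1/2)|x₁(y₂-y₃) + x₂(y₃-y₁) + x₃(y₁-y₂)|
Area = (1/2)|(-7)(19-(-6)) + (-19)((-6)-9) + 14(9-19)|
Area = (1/2)|(-7)*25 + (-19)*(-15) + 14*(-10)|
Area = (1/2)|(-175) + 285 + (-140)|
Area = (1/2)*30 = 15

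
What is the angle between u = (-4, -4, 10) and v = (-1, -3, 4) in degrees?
u·v = 56, |u|² = 132, |v|² = 26
cos θ = 56/√3432 ≈ 0.9559
θ ≈ 17.08°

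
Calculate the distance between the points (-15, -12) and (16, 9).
Using the distance formula: d = sqrt((x₂-x₁)² + (y₂-y₁)²)
dx = 16 - (-15) = 31
dy = 9 - (-12) = 21
d = sqrt(31² + 21²) = sqrt(961 + 441) = sqrt(1402) = 37.44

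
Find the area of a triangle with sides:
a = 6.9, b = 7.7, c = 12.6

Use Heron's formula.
s = (a+b+c)/2 = (6.9+7.7+12.6)/2 = 13.6
A = √(s(s-a)(s-b)(s-c)) = √(13.6·6.7·5.9·1)
A = √537.608 = 23.19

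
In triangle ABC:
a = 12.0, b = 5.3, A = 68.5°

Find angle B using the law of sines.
sin(B)/b = sin(A)/a
sin(B) = b·sin(A)/a = 5.3·sin(68.5°)/12.0 = 0.410934
B = arcsin(0.410934) = 24.26°  (b ≤ a, so B ≤ A and the acute solution is unique)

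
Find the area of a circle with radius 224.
Area = pi * r²
Area = pi * 224²
Area = pi * 50176
Area = 157632.55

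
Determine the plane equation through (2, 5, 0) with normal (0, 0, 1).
d = n·P = (0)(2) + (0)(5) + (1)(0) = 0
Plane: z = 0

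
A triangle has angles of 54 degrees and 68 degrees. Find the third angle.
Sum of angles in a triangle = 180 degrees
Third angle = 180 - 54 - 68
Third angle = 58 degrees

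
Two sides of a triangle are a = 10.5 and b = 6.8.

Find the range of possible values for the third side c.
By the triangle inequality: |a - b| < c < a + b
|10.5 - 6.8| < c < 10.5 + 6.8
3.7 < c < 17.3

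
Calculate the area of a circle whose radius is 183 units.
Area = pi * r²
Area = pi * 183²
Area = pi * 33489
Area = 105208.80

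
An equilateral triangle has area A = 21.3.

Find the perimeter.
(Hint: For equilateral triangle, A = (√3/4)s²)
A = (√3/4)s²  →  s² = 4A/√3 = 4·21.3/√3 = 49.1902
s = 7.01358
Perimeter = 3s = 21.04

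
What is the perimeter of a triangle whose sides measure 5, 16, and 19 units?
Perimeter = sum of all sides
Perimeter = 5 + 16 + 19
Perimeter = 40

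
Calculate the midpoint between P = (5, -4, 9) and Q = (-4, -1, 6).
Midpoint = ((5-4)/2, (-4-1)/2, (9+6)/2) = (0.5, -2.5, 7.5)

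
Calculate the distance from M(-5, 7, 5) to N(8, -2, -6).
d = √[(13)² + (-9)² + (-11)²] = √371 = 19.26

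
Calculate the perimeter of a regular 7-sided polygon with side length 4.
Perimeter = number of sides * side length
Perimeter = 7 * 4
Perimeter = 28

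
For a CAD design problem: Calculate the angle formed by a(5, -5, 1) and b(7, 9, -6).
a·b = -16, |a|² = 51, |b|² = 166
cos θ = -16/√8466 ≈ -0.1739
θ ≈ 100.0°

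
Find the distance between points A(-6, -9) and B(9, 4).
Using the distance formula: d = sqrt((x₂-x₁)² + (y₂-y₁)²)
dx = 9 - (-6) = 15
dy = 4 - (-9) = 13
d = sqrt(15² + 13²) = sqrt(225 + 169) = sqrt(394) = 19.85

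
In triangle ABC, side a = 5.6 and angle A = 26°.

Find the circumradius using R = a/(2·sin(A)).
R = a/(2·sin(A)) = 5.6/(2·sin(26°))
R = 5.6/(2·0.438371) = 5.6/0.876742 = 6.387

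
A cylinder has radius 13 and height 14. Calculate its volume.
Volume = pi * r² * h
Volume = pi * 13² * 14
Volume = pi * 169 * 14
Volume = pi * 2366
Volume = 7433.01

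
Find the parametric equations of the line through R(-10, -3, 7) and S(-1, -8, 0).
Direction vector d = S - R = (9, -5, -7)
x = -10 + 9t, y = -3 - 5t, z = 7 - 7t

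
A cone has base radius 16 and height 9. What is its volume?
Volume = (1/3) * pi * r² * h
Volume = (1/3) * pi * 16² * 9
Volume = (1/3) * pi * 256 * 9
Volume = (1/3) * pi * 2304
Volume = 2412.74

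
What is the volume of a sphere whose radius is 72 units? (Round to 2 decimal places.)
Volume = (4/3) * pi * r³
Volume = (4/3) * pi * 72³
Volume = (4/3) * pi * 373248
Volume = 1563457.57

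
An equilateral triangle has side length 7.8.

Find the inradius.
For an equilateral triangle, r = s/(2√3) where s is the side.
r = 7.8/(2√3) = 7.8/3.464102 = 2.252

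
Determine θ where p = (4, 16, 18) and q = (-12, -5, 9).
p·q = 34, |p|² = 596, |q|² = 250
cos θ = 34/√149000 ≈ 0.08808
θ ≈ 84.95°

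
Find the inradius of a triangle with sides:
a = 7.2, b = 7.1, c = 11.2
s = (a+b+c)/2 = (7.2+7.1+11.2)/2 = 12.75
Area = √(s(s-a)(s-b)(s-c)) = √(12.75·5.55·5.65·1.55) = 24.8938
r = Area/s = 24.8938/12.75 = 1.952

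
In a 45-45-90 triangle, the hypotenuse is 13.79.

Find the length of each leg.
In a 45-45-90 triangle, hypotenuse = leg·√2  →  leg = hypotenuse/√2
leg = 13.79/√2 = 9.751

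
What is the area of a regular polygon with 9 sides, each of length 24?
For a regular 9-gon with side length s = 24:
Apothem a = s / (2*tan(pi/9)) = 24 / (2*tan(pi/9)) ≈ 32.9697
Perimeter P = 9 * 24 = 216
Area = (1/2) * P * a = (1/2) * 216 * 32.9697 = 3560.73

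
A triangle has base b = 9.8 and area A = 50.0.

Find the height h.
A = ½bh  →  h = 2A/b
h = 2·50.0/9.8 = 10.2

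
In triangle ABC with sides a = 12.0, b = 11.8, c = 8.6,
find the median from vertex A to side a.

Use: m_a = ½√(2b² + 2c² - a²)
m_a = ½√(2·11.8² + 2·8.6² - 12.0²)
m_a = ½√(278.48 + 147.92 - 144) = ½√282.4 = 8.402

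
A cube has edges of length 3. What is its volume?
Volume = s³
Volume = 3³
Volume = 27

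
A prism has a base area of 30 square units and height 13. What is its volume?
Volume = base area * height
Volume = 30 * 13
Volume = 390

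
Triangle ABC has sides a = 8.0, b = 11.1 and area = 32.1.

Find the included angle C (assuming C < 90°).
Area = ½ab·sin(C)  →  sin(C) = 2·Area/(ab)
sin(C) = 2·32.1/(8.0·11.1) = 0.722973
C = arcsin(0.722973) = 46.3°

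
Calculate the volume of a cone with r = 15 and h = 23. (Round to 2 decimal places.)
Volume = (1/3) * pi * r² * h
Volume = (1/3) * pi * 15² * 23
Volume = (1/3) * pi * 225 * 23
Volume = (1/3) * pi * 5175
Volume = 5419.25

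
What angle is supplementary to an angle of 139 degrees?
Supplementary angles sum to 180 degrees.
Other angle = 180 - 139
Other angle = 41 degrees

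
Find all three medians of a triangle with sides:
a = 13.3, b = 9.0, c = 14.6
Using m_x = ½√(2y² + 2z² - x²):
m_a = ½√(2·9.0² + 2·14.6² - 13.3²) = ½√411.43 = 10.14
m_b = ½√(2·13.3² + 2·14.6² - 9.0²) = ½√699.1 = 13.22
m_c = ½√(2·13.3² + 2·9.0² - 14.6²) = ½√302.62 = 8.698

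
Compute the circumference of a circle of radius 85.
Circumference = 2 * pi * r
Circumference = 2 * pi * 85
Circumference = 534.07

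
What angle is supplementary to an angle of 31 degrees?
Supplementary angles sum to 180 degrees.
Other angle = 180 - 31
Other angle = 149 degrees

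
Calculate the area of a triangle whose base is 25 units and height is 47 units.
Area = (1/2) * base * height
Area = (1/2) * 25 * 47
Area = 587.50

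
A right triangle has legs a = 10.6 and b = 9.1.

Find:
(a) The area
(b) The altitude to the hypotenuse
(a) Area = ½ab = ½·10.6·9.1 = 48.23
(b) Hypotenuse c = √(10.6² + 9.1²) = √195.17 = 13.9703
    Area = ½·c·h_c  →  h_c = 2·Area/c = 2·48.23/13.9703 = 6.905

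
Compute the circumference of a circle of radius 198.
Circumference = 2 * pi * r
Circumference = 2 * pi * 198
Circumference = 1244.07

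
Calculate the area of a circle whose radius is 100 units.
Area = pi * r²
Area = pi * 100²
Area = pi * 10000
Area = 31415.93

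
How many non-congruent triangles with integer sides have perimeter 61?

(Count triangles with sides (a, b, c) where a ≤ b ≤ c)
With a ≤ b ≤ c and a + b + c = 61, the triangle inequality a + b > c gives c < 61/2, so c ≤ 30.
Iterate a from 1 to ⌊p/3⌋ = 20; for each a, b ranges from a to ⌊(p−a)/2⌋ with c = p − a − b, keeping only c ≥ b.
Triples: (1, 30, 30), (2, 29, 30), (3, 28, 30), …
Count = 85 triangles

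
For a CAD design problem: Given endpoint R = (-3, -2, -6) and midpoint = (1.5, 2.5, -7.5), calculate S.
S = (2×1.5 - (-3), 2×2.5 - (-2), 2×(-7.5) - (-6)) = (6, 7, -9)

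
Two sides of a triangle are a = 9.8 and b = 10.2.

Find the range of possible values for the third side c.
By the triangle inequality: |a - b| < c < a + b
|9.8 - 10.2| < c < 9.8 + 10.2
0.4 < c < 20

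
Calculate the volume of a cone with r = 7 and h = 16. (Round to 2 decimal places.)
Volume = (1/3) * pi * r² * h
Volume = (1/3) * pi * 7² * 16
Volume = (1/3) * pi * 49 * 16
Volume = (1/3) * pi * 784
Volume = 821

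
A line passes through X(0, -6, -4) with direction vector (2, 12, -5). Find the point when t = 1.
P(1) = (0 + 2(1), -6 + 12(1), -4 + (-5)(1)) = (2, 6, -9)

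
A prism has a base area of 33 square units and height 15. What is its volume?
Volume = base area * height
Volume = 33 * 15
Volume = 495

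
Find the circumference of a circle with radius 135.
Circumference = 2 * pi * r
Circumference = 2 * pi * 135
Circumference = 848.23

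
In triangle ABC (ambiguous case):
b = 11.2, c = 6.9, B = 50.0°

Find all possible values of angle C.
sin(C)/c = sin(B)/b  →  sin(C) = c·sin(B)/b = 6.9·sin(50.0°)/11.2 = 0.471938
C₁ = arcsin(0.471938) = 28.16°,  C₂ = 180° - C₁ = 151.84°
Check C₂: A = 180° - 50.0° - 151.84° = -21.84° ≤ 0, rejected
C = 28.16° (one solution)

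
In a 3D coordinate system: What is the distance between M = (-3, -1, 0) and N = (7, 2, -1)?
d = √[(10)² + (3)² + (-1)²] = √110 = 10.49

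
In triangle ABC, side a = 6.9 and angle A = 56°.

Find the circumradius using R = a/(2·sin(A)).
R = a/(2·sin(A)) = 6.9/(2·sin(56°))
R = 6.9/(2·0.829038) = 6.9/1.658075 = 4.161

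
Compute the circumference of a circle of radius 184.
Circumference = 2 * pi * r
Circumference = 2 * pi * 184
Circumference = 1156.11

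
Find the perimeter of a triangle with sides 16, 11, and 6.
Perimeter = sum of all sides
Perimeter = 16 + 11 + 6
Perimeter = 33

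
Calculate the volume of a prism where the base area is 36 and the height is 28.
Volume = base area * height
Volume = 36 * 28
Volume = 1008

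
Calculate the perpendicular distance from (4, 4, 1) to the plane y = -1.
d = |0(4) + 1(4) + 0(1) - (-1)| / √(0² + 1² + 0²) = 5/√1 = 5.0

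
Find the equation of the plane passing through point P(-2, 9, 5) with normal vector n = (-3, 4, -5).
d = n·P = (-3)(-2) + (4)(9) + (-5)(5) = 17
Plane: -3x + 4y - 5z = 17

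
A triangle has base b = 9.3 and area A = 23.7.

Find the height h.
A = ½bh  →  h = 2A/b
h = 2·23.7/9.3 = 5.097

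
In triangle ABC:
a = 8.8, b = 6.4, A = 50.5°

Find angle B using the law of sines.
sin(B)/b = sin(A)/a
sin(B) = b·sin(A)/a = 6.4·sin(50.5°)/8.8 = 0.561182
B = arcsin(0.561182) = 34.14°  (b ≤ a, so B ≤ A and the acute solution is unique)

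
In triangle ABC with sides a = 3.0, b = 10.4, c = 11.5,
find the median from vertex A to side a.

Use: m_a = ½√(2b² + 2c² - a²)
m_a = ½√(2·10.4² + 2·11.5² - 3.0²)
m_a = ½√(216.32 + 264.5 - 9) = ½√471.82 = 10.86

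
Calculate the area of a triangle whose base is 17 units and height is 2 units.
Area = (1/2) * base * height
Area = (1/2) * 17 * 2
Area = 17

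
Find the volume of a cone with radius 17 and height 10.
Volume = (1/3) * pi * r² * h
Volume = (1/3) * pi * 17² * 10
Volume = (1/3) * pi * 289 * 10
Volume = (1/3) * pi * 2890
Volume = 3026.40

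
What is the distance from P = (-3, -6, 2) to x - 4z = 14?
d = |1(-3) + 0(-6) + (-4)(2) - (14)| / √(1² + 0² + (-4)²) = 25/√17 = 6.063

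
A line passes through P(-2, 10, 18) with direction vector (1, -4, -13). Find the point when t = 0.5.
P(0.5) = (-2 + 1(0.5), 10 + (-4)(0.5), 18 + (-13)(0.5)) = (-1.5, 8, 11.5)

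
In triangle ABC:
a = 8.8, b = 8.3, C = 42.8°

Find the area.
Using A = ½ab·sin(C):
A = ½·8.8·8.3·sin(42.8°) = ½·73.04·0.679441 = 24.81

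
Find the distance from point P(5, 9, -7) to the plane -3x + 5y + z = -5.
d = |(-3)(5) + 5(9) + 1(-7) - (-5)| / √((-3)² + 5² + 1²) = 28/√35 = 4.733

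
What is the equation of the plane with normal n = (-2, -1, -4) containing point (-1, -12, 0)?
d = n·P = (-2)(-1) + (-1)(-12) + (-4)(0) = 14
Plane: -2x - y - 4z = 14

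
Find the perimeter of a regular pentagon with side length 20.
Perimeter = number of sides * side length
Perimeter = 5 * 20
Perimeter = 100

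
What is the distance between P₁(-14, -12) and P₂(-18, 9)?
Using the distance formula: d = sqrt((x₂-x₁)² + (y₂-y₁)²)
dx = (-18) - (-14) = -4
dy = 9 - (-12) = 21
d = sqrt((-4)² + 21²) = sqrt(16 + 441) = sqrt(457) = 21.38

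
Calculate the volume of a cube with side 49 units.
Volume = s³
Volume = 49³
Volume = 117649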